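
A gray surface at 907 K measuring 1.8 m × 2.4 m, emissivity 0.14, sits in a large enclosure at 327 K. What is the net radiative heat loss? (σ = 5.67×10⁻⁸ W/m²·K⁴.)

A = 1.8 × 2.4 = 4.32 m².
Q = εσA(T⁴ − T_s⁴). T⁴ − T_s⁴ = (907)⁴ − (327)⁴ = 6.77×10^11 − 1.14×10^10 = 6.65×10^11 K⁴.
Q = 0.14 × 5.67×10⁻⁸ × 4.32 × 6.65×10^11 = 22800 W.

Q ≈ 22800 W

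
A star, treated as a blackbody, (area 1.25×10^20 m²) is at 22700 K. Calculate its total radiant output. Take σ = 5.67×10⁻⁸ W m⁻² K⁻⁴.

P = σAT⁴ = 5.67×10⁻⁸ × 1.25×10^20 × (22700)⁴ = 5.67×10⁻⁸ × 1.25×10^20 × 2.66×10^17.
P = 1.88×10^30 W.

P ≈ 1.88×10^30 W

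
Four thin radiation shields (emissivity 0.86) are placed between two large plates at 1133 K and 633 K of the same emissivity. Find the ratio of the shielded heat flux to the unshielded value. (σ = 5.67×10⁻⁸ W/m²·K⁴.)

ratio ≈ 0.200

With N identical shields there are N+1 = 5 gaps in series, each with the same radiative resistance, so the flux falls to 1/(N+1) of its unshielded value.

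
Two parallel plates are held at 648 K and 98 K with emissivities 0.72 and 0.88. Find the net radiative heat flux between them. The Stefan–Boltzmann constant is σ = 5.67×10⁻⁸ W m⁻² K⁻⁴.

q ≈ 6550 W/m²

For two large parallel gray plates, q = σ(T₁⁴ − T₂⁴) / (1/ε₁ + 1/ε₂ − 1).
1/ε₁ + 1/ε₂ − 1 = 1/0.72 + 1/0.88 − 1 = 1.525.
T₁⁴ − T₂⁴ = 1.76×10^11 − 9.22×10^7 = 1.76×10^11 K⁴.
q = 5.67×10⁻⁸ × 1.76×10^11 / 1.525 = 6550 W/m².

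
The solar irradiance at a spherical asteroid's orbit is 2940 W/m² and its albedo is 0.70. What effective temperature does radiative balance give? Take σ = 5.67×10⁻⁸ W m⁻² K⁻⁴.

Power absorbed = (1−a)S·πR²; power emitted = 4πR²σT⁴. Equating and cancelling πR²:
T = ((1−a)S / 4σ)^(1/4) = (882 / (4 × 5.67×10⁻⁸))^(1/4) = (3.89×10^9)^(1/4).
T = 250 K.

T ≈ 250 K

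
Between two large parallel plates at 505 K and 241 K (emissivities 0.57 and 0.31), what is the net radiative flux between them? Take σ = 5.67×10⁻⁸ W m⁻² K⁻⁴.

q ≈ 878 W/m²

For two large parallel gray plates, q = σ(T₁⁴ − T₂⁴) / (1/ε₁ + 1/ε₂ − 1).
1/ε₁ + 1/ε₂ − 1 = 1/0.57 + 1/0.31 − 1 = 3.980.
T₁⁴ − T₂⁴ = 6.50×10^10 − 3.37×10^9 = 6.17×10^10 K⁴.
q = 5.67×10⁻⁸ × 6.17×10^10 / 3.980 = 878 W/m².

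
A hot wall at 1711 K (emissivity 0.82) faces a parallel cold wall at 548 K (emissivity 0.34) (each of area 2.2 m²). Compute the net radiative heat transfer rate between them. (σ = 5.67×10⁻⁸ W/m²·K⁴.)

Q ≈ 3.35×10^5 W

For two large parallel gray plates, q = σ(T₁⁴ − T₂⁴) / (1/ε₁ + 1/ε₂ − 1).
1/ε₁ + 1/ε₂ − 1 = 1/0.82 + 1/0.34 − 1 = 3.161.
T₁⁴ − T₂⁴ = 8.57×10^12 − 9.02×10^10 = 8.48×10^12 K⁴.
q = 5.67×10⁻⁸ × 8.48×10^12 / 3.161 = 1.52×10^5 W/m².
Q = q·A = 1.52×10^5 × 2.2 = 3.35×10^5 W.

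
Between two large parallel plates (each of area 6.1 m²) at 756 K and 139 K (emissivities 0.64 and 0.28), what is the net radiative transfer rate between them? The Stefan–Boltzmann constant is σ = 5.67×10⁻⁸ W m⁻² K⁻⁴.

Q ≈ 27300 W

For two large parallel gray plates, q = σ(T₁⁴ − T₂⁴) / (1/ε₁ + 1/ε₂ − 1).
1/ε₁ + 1/ε₂ − 1 = 1/0.64 + 1/0.28 − 1 = 4.134.
T₁⁴ − T₂⁴ = 3.27×10^11 − 3.73×10^8 = 3.26×10^11 K⁴.
q = 5.67×10⁻⁸ × 3.26×10^11 / 4.134 = 4480 W/m².
Q = q·A = 4480 × 6.1 = 27300 W.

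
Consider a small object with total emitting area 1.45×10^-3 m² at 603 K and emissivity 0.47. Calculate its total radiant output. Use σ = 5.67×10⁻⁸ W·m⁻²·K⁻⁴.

Stefan–Boltzmann: P = εσAT⁴ = 0.47 × 5.67×10⁻⁸ × 1.45×10^-3 × (603)⁴ = 0.47 × 5.67×10⁻⁸ × 1.45×10^-3 × 1.32×10^11.
P = 5.11 W.

P ≈ 5.11 W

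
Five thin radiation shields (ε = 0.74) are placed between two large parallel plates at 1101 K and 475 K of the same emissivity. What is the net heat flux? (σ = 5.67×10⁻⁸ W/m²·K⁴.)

q ≈ 7870 W/m²

Each of the 6 gaps contributes resistance (2/ε − 1) = 2/0.74 − 1 = 1.703; total = 10.22.
q = σ(T₁⁴ − T₂⁴) / 10.22 = 5.67×10⁻⁸ × 1.42×10^12 / 10.22 = 7870 W/m².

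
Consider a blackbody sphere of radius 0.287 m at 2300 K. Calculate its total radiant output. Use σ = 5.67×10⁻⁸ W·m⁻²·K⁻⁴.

P ≈ 1.64×10^6 W

A = 4πr² = 4π × (0.287)² = 1.04 m².
P = σAT⁴ = 5.67×10⁻⁸ × 1.04 × (2300)⁴ = 5.67×10⁻⁸ × 1.04 × 2.80×10^13.
P = 1.64×10^6 W.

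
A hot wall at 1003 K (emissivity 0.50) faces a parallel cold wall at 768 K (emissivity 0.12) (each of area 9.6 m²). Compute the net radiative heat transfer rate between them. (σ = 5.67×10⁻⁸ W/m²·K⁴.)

Q ≈ 38700 W

For two large parallel gray plates, q = σ(T₁⁴ − T₂⁴) / (1/ε₁ + 1/ε₂ − 1).
1/ε₁ + 1/ε₂ − 1 = 1/0.50 + 1/0.12 − 1 = 9.333.
T₁⁴ − T₂⁴ = 1.01×10^12 − 3.48×10^11 = 6.64×10^11 K⁴.
q = 5.67×10⁻⁸ × 6.64×10^11 / 9.333 = 4030 W/m².
Q = q·A = 4030 × 9.6 = 38700 W.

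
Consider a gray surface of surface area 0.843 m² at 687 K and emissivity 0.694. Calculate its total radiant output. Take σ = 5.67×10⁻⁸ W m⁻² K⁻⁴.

P ≈ 7390 W

P = εσAT⁴ = 0.694 × 5.67×10⁻⁸ × 0.843 × (687)⁴ = 0.694 × 5.67×10⁻⁸ × 0.843 × 2.23×10^11.
P = 7390 W.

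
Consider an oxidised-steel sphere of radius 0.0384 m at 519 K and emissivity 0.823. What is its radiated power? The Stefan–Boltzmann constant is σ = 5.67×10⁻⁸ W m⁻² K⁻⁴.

P ≈ 62.7 W

A = 4πr² = 4π × (0.0384)² = 0.0185 m².
P = εσAT⁴ = 0.823 × 5.67×10⁻⁸ × 0.0185 × (519)⁴ = 0.823 × 5.67×10⁻⁸ × 0.0185 × 7.26×10^10.
P = 62.7 W.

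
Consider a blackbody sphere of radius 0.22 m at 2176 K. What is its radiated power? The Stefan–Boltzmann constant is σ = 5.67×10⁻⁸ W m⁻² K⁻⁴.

P ≈ 7.73×10^5 W

A = 4πr² = 4π × (0.22)² = 0.608 m².
P = σAT⁴ = 5.67×10⁻⁸ × 0.608 × (2176)⁴ = 5.67×10⁻⁸ × 0.608 × 2.24×10^13.
P = 7.73×10^5 W.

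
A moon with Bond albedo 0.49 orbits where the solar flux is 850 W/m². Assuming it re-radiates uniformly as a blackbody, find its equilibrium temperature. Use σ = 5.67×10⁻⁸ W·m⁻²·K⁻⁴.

T ≈ 209 K

Power absorbed = (1−a)S·πR²; power emitted = 4πR²σT⁴. Equating and cancelling πR²:
T = ((1−a)S / 4σ)^(1/4) = (434 / (4 × 5.67×10⁻⁸))^(1/4) = (1.91×10^9)^(1/4).
T = 209 K.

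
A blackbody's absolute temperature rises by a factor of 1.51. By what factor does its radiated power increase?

P ∝ T⁴, so the power scales as (1.51)⁴ = 5.20.

factor ≈ 5.20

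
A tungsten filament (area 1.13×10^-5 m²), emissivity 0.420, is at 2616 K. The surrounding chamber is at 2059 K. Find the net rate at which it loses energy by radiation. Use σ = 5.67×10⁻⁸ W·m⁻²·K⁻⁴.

Q = εσA(T⁴ − T_s⁴). T⁴ − T_s⁴ = (2616)⁴ − (2059)⁴ = 4.68×10^13 − 1.80×10^13 = 2.89×10^13 K⁴.
Q = 0.420 × 5.67×10⁻⁸ × 1.13×10^-5 × 2.89×10^13 = 7.77 W.

Q ≈ 7.77 W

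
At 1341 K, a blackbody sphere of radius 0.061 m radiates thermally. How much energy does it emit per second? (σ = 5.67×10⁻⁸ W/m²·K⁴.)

P ≈ 8570 W

A = 4πr² = 4π × (0.061)² = 0.0468 m².
P = σAT⁴ = 5.67×10⁻⁸ × 0.0468 × (1341)⁴ = 5.67×10⁻⁸ × 0.0468 × 3.23×10^12.
P = 8570 W.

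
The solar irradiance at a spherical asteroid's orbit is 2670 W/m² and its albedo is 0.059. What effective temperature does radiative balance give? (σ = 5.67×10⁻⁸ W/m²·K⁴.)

Power absorbed = (1−a)S·πR²; power emitted = 4πR²σT⁴. Equating and cancelling πR²:
T = ((1−a)S / 4σ)^(1/4) = (2510 / (4 × 5.67×10⁻⁸))^(1/4) = (1.11×10^10)^(1/4).
T = 324 K.

T ≈ 324 K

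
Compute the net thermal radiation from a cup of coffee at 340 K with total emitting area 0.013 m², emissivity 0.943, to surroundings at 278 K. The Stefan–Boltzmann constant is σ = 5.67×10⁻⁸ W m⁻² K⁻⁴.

Q ≈ 5.14 W

Q = εσA(T⁴ − T_s⁴). T⁴ − T_s⁴ = (340)⁴ − (278)⁴ = 1.34×10^10 − 5.97×10^9 = 7.39×10^9 K⁴.
Q = 0.943 × 5.67×10⁻⁸ × 0.0130 × 7.39×10^9 = 5.14 W.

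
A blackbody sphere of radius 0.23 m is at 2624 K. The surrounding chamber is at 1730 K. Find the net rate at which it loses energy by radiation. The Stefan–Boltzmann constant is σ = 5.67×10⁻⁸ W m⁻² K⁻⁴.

A = 4πr² = 4π × (0.23)² = 0.665 m².
Q = σA(T⁴ − T_s⁴). T⁴ − T_s⁴ = (2624)⁴ − (1730)⁴ = 4.74×10^13 − 8.96×10^12 = 3.85×10^13 K⁴.
Q = 5.67×10⁻⁸ × 0.665 × 3.85×10^13 = 1.45×10^6 W.

Q ≈ 1.45×10^6 W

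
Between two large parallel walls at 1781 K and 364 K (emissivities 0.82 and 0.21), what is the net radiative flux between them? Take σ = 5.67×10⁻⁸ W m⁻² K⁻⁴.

For two large parallel gray plates, q = σ(T₁⁴ − T₂⁴) / (1/ε₁ + 1/ε₂ − 1).
1/ε₁ + 1/ε₂ − 1 = 1/0.82 + 1/0.21 − 1 = 4.981.
T₁⁴ − T₂⁴ = 1.01×10^13 − 1.76×10^10 = 1.00×10^13 K⁴.
q = 5.67×10⁻⁸ × 1.00×10^13 / 4.981 = 1.14×10^5 W/m².

q ≈ 1.14×10^5 W/m²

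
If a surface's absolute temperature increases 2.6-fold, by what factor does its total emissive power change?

factor ≈ 45.7

P ∝ T⁴, so the power scales as (2.6)⁴ = 45.7.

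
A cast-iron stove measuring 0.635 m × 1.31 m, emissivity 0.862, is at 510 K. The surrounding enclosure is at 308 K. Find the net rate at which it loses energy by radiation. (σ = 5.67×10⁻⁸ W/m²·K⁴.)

Q ≈ 2380 W

A = 0.635 × 1.31 = 0.832 m².
Q = εσA(T⁴ − T_s⁴). T⁴ − T_s⁴ = (510)⁴ − (308)⁴ = 6.77×10^10 − 9.00×10^9 = 5.87×10^10 K⁴.
Q = 0.862 × 5.67×10⁻⁸ × 0.832 × 5.87×10^10 = 2380 W.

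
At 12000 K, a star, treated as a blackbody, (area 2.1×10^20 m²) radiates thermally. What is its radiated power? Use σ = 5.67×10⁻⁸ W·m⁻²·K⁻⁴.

P = σAT⁴ = 5.67×10⁻⁸ × 2.10×10^20 × (12000)⁴ = 5.67×10⁻⁸ × 2.10×10^20 × 2.07×10^16.
P = 2.47×10^29 W.

P ≈ 2.47×10^29 W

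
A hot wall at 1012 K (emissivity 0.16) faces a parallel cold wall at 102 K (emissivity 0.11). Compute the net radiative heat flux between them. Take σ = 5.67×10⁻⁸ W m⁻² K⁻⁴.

For two large parallel gray plates, q = σ(T₁⁴ − T₂⁴) / (1/ε₁ + 1/ε₂ − 1).
1/ε₁ + 1/ε₂ − 1 = 1/0.16 + 1/0.11 − 1 = 14.34.
T₁⁴ − T₂⁴ = 1.05×10^12 − 1.08×10^8 = 1.05×10^12 K⁴.
q = 5.67×10⁻⁸ × 1.05×10^12 / 14.34 = 4150 W/m².

q ≈ 4150 W/m²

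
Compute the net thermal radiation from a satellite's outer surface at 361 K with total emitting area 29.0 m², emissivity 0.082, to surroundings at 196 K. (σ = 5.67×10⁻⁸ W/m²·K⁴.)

Q ≈ 2090 W

Q = εσA(T⁴ − T_s⁴). T⁴ − T_s⁴ = (361)⁴ − (196)⁴ = 1.70×10^10 − 1.48×10^9 = 1.55×10^10 K⁴.
Q = 0.082 × 5.67×10⁻⁸ × 29.0 × 1.55×10^10 = 2090 W.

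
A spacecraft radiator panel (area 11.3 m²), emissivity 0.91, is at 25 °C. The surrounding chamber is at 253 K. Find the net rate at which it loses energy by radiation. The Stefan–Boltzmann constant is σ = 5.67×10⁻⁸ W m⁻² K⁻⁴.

Convert: 25 °C = 298 K.
Q = εσA(T⁴ − T_s⁴). T⁴ − T_s⁴ = (298)⁴ − (253)⁴ = 7.89×10^9 − 4.10×10^9 = 3.79×10^9 K⁴.
Q = 0.91 × 5.67×10⁻⁸ × 11.3 × 3.79×10^9 = 2210 W.

Q ≈ 2210 W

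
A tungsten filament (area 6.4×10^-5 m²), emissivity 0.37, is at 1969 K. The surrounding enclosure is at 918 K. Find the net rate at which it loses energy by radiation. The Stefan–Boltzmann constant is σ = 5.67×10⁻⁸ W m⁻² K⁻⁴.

Q = εσA(T⁴ − T_s⁴). T⁴ − T_s⁴ = (1969)⁴ − (918)⁴ = 1.50×10^13 − 7.10×10^11 = 1.43×10^13 K⁴.
Q = 0.37 × 5.67×10⁻⁸ × 6.40×10^-5 × 1.43×10^13 = 19.2 W.

Q ≈ 19.2 W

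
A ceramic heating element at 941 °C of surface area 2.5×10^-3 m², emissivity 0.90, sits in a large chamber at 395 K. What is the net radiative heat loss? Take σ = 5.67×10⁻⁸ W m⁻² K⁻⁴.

Convert: 941 °C = 1214 K.
Q = εσA(T⁴ − T_s⁴). T⁴ − T_s⁴ = (1214)⁴ − (395)⁴ = 2.17×10^12 − 2.43×10^10 = 2.15×10^12 K⁴.
Q = 0.90 × 5.67×10⁻⁸ × 2.50×10^-3 × 2.15×10^12 = 274 W.

Q ≈ 274 W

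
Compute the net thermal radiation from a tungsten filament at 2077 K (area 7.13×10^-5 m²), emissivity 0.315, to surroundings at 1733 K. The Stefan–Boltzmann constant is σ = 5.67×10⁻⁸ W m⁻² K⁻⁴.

Q ≈ 12.2 W

Q = εσA(T⁴ − T_s⁴). T⁴ − T_s⁴ = (2077)⁴ − (1733)⁴ = 1.86×10^13 − 9.02×10^12 = 9.59×10^12 K⁴.
Q = 0.315 × 5.67×10⁻⁸ × 7.13×10^-5 × 9.59×10^12 = 12.2 W.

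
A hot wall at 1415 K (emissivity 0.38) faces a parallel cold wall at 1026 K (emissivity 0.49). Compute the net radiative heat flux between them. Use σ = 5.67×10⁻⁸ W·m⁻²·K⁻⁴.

q ≈ 44800 W/m²

For two large parallel gray plates, q = σ(T₁⁴ − T₂⁴) / (1/ε₁ + 1/ε₂ − 1).
1/ε₁ + 1/ε₂ − 1 = 1/0.38 + 1/0.49 − 1 = 3.672.
T₁⁴ − T₂⁴ = 4.01×10^12 − 1.11×10^12 = 2.90×10^12 K⁴.
q = 5.67×10⁻⁸ × 2.90×10^12 / 3.672 = 44800 W/m².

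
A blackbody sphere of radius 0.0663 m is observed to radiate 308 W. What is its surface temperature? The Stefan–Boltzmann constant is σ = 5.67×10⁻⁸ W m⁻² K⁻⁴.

T ≈ 560 K

A = 4πr² = 4π × (0.0663)² = 0.0552 m².
From P = σAT⁴, T = (P / σA)^(1/4) = (308 / (5.67×10⁻⁸ × 0.0552))^(1/4).
T = (9.83×10^10)^(1/4) = 560 K.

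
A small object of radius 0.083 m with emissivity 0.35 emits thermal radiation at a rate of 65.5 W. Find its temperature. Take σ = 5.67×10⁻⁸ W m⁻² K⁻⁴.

T ≈ 442 K

A = 4πr² = 4π × (0.083)² = 0.0866 m².
From P = εσAT⁴, T = (P / εσA)^(1/4) = (65.5 / (0.35 × 5.67×10⁻⁸ × 0.0866))^(1/4).
T = (3.81×10^10)^(1/4) = 442 K.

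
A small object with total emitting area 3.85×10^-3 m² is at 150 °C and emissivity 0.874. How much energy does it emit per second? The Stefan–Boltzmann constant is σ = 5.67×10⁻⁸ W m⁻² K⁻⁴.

P ≈ 6.11 W

150 °C = 423 K.
Stefan–Boltzmann: P = εσAT⁴ = 0.874 × 5.67×10⁻⁸ × 3.85×10^-3 × (423)⁴ = 0.874 × 5.67×10⁻⁸ × 3.85×10^-3 × 3.20×10^10.
P = 6.11 W.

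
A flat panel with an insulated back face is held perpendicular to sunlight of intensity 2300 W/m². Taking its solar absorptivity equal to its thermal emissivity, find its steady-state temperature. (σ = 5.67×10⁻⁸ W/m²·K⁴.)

T ≈ 449 K

Absorbed flux αS = emitted flux εσT⁴ (one radiating face); with α = ε, T = (S/σ)^(1/4).
T = (2300 / 5.67×10⁻⁸)^(1/4) = (4.06×10^10)^(1/4).
T = 449 K.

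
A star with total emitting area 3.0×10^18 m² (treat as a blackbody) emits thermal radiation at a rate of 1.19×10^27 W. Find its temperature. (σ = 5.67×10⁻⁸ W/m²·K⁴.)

T ≈ 9150 K

From P = σAT⁴, T = (P / σA)^(1/4) = (1.19×10^27 / (5.67×10⁻⁸ × 3.00×10^18))^(1/4).
T = (7.00×10^15)^(1/4) = 9150 K.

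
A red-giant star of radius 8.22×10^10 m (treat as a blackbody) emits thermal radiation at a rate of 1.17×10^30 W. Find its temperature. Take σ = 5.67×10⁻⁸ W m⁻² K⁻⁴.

A = 4πr² = 4π × (8.22×10^10)² = 8.49×10^22 m².
From P = σAT⁴, T = (P / σA)^(1/4) = (1.17×10^30 / (5.67×10⁻⁸ × 8.49×10^22))^(1/4).
T = (2.43×10^14)^(1/4) = 3950 K.

T ≈ 3950 K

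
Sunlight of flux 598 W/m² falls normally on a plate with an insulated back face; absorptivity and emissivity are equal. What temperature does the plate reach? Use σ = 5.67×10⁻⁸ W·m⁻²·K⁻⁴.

T ≈ 320 K

Absorbed flux αS = emitted flux εσT⁴ (one radiating face); with α = ε, T = (S/σ)^(1/4).
T = (598 / 5.67×10⁻⁸)^(1/4) = (1.05×10^10)^(1/4).
T = 320 K.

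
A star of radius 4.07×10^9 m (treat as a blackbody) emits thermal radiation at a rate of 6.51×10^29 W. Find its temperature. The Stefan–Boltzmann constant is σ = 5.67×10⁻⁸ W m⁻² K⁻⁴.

T ≈ 15300 K

A = 4πr² = 4π × (4.07×10^9)² = 2.08×10^20 m².
From P = σAT⁴, T = (P / σA)^(1/4) = (6.51×10^29 / (5.67×10⁻⁸ × 2.08×10^20))^(1/4).
T = (5.52×10^16)^(1/4) = 15300 K.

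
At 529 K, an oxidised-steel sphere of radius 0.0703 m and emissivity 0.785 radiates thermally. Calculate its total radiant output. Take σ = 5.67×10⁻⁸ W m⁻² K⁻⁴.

A = 4πr² = 4π × (0.0703)² = 0.0621 m².
Stefan–Boltzmann: P = εσAT⁴ = 0.785 × 5.67×10⁻⁸ × 0.0621 × (529)⁴ = 0.785 × 5.67×10⁻⁸ × 0.0621 × 7.83×10^10.
P = 216 W.

P ≈ 216 W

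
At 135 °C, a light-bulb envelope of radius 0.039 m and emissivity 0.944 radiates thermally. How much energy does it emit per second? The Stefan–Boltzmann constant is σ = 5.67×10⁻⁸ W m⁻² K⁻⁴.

A = 4πr² = 4π × (0.039)² = 0.0191 m².
135 °C = 408 K.
Stefan–Boltzmann: P = εσAT⁴ = 0.944 × 5.67×10⁻⁸ × 0.0191 × (408)⁴ = 0.944 × 5.67×10⁻⁸ × 0.0191 × 2.77×10^10.
P = 28.3 W.

P ≈ 28.3 W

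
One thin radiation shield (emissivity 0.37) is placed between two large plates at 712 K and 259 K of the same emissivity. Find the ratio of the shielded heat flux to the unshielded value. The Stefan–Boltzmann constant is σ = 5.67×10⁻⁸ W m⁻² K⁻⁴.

With N identical shields there are N+1 = 2 gaps in series, each with the same radiative resistance, so the flux falls to 1/(N+1) of its unshielded value.

ratio ≈ 0.500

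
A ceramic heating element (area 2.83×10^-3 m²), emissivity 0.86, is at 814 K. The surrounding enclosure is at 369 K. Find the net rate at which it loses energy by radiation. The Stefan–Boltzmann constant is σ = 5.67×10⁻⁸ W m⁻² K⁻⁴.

Q = εσA(T⁴ − T_s⁴). T⁴ − T_s⁴ = (814)⁴ − (369)⁴ = 4.39×10^11 − 1.85×10^10 = 4.20×10^11 K⁴.
Q = 0.86 × 5.67×10⁻⁸ × 2.83×10^-3 × 4.20×10^11 = 58.0 W.

Q ≈ 58.0 W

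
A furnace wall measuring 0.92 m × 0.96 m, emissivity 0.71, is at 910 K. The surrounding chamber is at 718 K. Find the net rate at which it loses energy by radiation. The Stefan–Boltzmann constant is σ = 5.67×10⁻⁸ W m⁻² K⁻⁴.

A = 0.92 × 0.96 = 0.883 m².
Q = εσA(T⁴ − T_s⁴). T⁴ − T_s⁴ = (910)⁴ − (718)⁴ = 6.86×10^11 − 2.66×10^11 = 4.20×10^11 K⁴.
Q = 0.71 × 5.67×10⁻⁸ × 0.883 × 4.20×10^11 = 14900 W.

Q ≈ 14900 W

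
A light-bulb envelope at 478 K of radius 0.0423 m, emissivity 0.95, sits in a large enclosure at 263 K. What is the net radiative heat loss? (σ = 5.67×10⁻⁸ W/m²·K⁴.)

Q ≈ 57.4 W

A = 4πr² = 4π × (0.0423)² = 0.0225 m².
Q = εσA(T⁴ − T_s⁴). T⁴ − T_s⁴ = (478)⁴ − (263)⁴ = 5.22×10^10 − 4.78×10^9 = 4.74×10^10 K⁴.
Q = 0.95 × 5.67×10⁻⁸ × 0.0225 × 4.74×10^10 = 57.4 W.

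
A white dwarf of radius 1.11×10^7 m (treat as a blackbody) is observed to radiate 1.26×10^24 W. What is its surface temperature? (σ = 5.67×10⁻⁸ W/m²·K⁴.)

T ≈ 10900 K

A = 4πr² = 4π × (1.11×10^7)² = 1.55×10^15 m².
From P = σAT⁴, T = (P / σA)^(1/4) = (1.26×10^24 / (5.67×10⁻⁸ × 1.55×10^15))^(1/4).
T = (1.44×10^16)^(1/4) = 10900 K.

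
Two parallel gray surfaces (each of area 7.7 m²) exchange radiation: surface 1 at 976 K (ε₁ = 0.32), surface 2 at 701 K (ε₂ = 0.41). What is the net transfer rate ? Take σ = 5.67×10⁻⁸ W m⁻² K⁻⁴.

For two large parallel gray plates, q = σ(T₁⁴ − T₂⁴) / (1/ε₁ + 1/ε₂ − 1).
1/ε₁ + 1/ε₂ − 1 = 1/0.32 + 1/0.41 − 1 = 4.564.
T₁⁴ − T₂⁴ = 9.07×10^11 − 2.41×10^11 = 6.66×10^11 K⁴.
q = 5.67×10⁻⁸ × 6.66×10^11 / 4.564 = 8270 W/m².
Q = q·A = 8270 × 7.7 = 63700 W.

Q ≈ 63700 W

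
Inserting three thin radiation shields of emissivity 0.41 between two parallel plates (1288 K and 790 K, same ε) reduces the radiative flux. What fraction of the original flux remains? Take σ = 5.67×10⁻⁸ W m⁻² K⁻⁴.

With N identical shields there are N+1 = 4 gaps in series, each with the same radiative resistance, so the flux falls to 1/(N+1) of its unshielded value.

ratio ≈ 0.250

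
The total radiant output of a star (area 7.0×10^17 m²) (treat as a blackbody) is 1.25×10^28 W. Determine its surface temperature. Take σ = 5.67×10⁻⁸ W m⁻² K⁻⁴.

T ≈ 23700 K

From P = σAT⁴, T = (P / σA)^(1/4) = (1.25×10^28 / (5.67×10⁻⁸ × 7.00×10^17))^(1/4).
T = (3.15×10^17)^(1/4) = 23700 K.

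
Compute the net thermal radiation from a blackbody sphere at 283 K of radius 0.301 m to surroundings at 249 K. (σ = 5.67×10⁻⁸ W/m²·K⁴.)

Q ≈ 166 W

A = 4πr² = 4π × (0.301)² = 1.14 m².
Q = σA(T⁴ − T_s⁴). T⁴ − T_s⁴ = (283)⁴ − (249)⁴ = 6.41×10^9 − 3.84×10^9 = 2.57×10^9 K⁴.
Q = 5.67×10⁻⁸ × 1.14 × 2.57×10^9 = 166 W.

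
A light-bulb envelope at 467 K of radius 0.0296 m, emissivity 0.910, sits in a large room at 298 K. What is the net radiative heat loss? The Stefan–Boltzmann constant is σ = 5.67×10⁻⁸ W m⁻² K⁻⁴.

A = 4πr² = 4π × (0.0296)² = 0.0110 m².
Q = εσA(T⁴ − T_s⁴). T⁴ − T_s⁴ = (467)⁴ − (298)⁴ = 4.76×10^10 − 7.89×10^9 = 3.97×10^10 K⁴.
Q = 0.910 × 5.67×10⁻⁸ × 0.0110 × 3.97×10^10 = 22.5 W.

Q ≈ 22.5 W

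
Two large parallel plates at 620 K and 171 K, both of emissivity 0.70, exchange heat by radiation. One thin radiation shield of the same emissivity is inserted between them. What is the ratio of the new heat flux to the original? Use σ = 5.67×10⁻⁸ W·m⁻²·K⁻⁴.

With N identical shields there are N+1 = 2 gaps in series, each with the same radiative resistance, so the flux falls to 1/(N+1) of its unshielded value.

ratio ≈ 0.500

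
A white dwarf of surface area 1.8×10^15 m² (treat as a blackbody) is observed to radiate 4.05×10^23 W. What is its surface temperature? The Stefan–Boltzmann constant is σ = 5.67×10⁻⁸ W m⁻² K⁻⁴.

From P = σAT⁴, T = (P / σA)^(1/4) = (4.05×10^23 / (5.67×10⁻⁸ × 1.80×10^15))^(1/4).
T = (3.97×10^15)^(1/4) = 7940 K.

T ≈ 7940 K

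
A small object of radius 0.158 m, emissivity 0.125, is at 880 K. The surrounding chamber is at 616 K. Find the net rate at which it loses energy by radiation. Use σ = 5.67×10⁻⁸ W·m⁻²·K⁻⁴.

Q ≈ 1010 W

A = 4πr² = 4π × (0.158)² = 0.314 m².
Q = εσA(T⁴ − T_s⁴). T⁴ − T_s⁴ = (880)⁴ − (616)⁴ = 6.00×10^11 − 1.44×10^11 = 4.56×10^11 K⁴.
Q = 0.125 × 5.67×10⁻⁸ × 0.314 × 4.56×10^11 = 1010 W.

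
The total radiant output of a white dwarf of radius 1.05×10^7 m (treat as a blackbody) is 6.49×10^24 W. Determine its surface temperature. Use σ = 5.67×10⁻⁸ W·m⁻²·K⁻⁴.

A = 4πr² = 4π × (1.05×10^7)² = 1.39×10^15 m².
From P = σAT⁴, T = (P / σA)^(1/4) = (6.49×10^24 / (5.67×10⁻⁸ × 1.39×10^15))^(1/4).
T = (8.26×10^16)^(1/4) = 17000 K.

T ≈ 17000 K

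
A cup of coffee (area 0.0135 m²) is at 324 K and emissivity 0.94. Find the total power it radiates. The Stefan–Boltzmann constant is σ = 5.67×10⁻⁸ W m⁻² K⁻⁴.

P ≈ 7.93 W

Stefan–Boltzmann: P = εσAT⁴ = 0.94 × 5.67×10⁻⁸ × 0.0135 × (324)⁴ = 0.94 × 5.67×10⁻⁸ × 0.0135 × 1.10×10^10.
P = 7.93 W.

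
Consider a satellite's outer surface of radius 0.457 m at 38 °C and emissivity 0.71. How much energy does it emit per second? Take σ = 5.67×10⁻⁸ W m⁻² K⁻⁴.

P ≈ 988 W

A = 4πr² = 4π × (0.457)² = 2.62 m².
38 °C = 311 K.
P = εσAT⁴ = 0.71 × 5.67×10⁻⁸ × 2.62 × (311)⁴ = 0.71 × 5.67×10⁻⁸ × 2.62 × 9.35×10^9.
P = 988 W.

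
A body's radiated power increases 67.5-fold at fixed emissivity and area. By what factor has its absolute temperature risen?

P ∝ T⁴ ⇒ T ∝ P^(1/4), so T scales by (67.5)^(1/4) = 2.87.

factor ≈ 2.87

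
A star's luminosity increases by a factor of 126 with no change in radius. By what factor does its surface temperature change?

P ∝ T⁴ ⇒ T ∝ P^(1/4), so T scales by (126)^(1/4) = 3.35.

factor ≈ 3.35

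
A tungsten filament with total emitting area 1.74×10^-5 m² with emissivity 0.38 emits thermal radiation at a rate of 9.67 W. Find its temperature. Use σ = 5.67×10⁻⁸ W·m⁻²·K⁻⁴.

From P = εσAT⁴, T = (P / εσA)^(1/4) = (9.67 / (0.38 × 5.67×10⁻⁸ × 1.74×10^-5))^(1/4).
T = (2.58×10^13)^(1/4) = 2250 K.

T ≈ 2250 K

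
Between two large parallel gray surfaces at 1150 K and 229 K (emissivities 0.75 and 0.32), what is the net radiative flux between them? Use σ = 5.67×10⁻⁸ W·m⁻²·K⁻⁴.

For two large parallel gray plates, q = σ(T₁⁴ − T₂⁴) / (1/ε₁ + 1/ε₂ − 1).
1/ε₁ + 1/ε₂ − 1 = 1/0.75 + 1/0.32 − 1 = 3.458.
T₁⁴ − T₂⁴ = 1.75×10^12 − 2.75×10^9 = 1.75×10^12 K⁴.
q = 5.67×10⁻⁸ × 1.75×10^12 / 3.458 = 28600 W/m².

q ≈ 28600 W/m²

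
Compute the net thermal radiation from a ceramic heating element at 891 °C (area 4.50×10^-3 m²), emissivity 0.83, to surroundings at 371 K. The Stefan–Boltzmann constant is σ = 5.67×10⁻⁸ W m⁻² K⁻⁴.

Q ≈ 385 W

Convert: 891 °C = 1164 K.
Q = εσA(T⁴ − T_s⁴). T⁴ − T_s⁴ = (1164)⁴ − (371)⁴ = 1.84×10^12 − 1.89×10^10 = 1.82×10^12 K⁴.
Q = 0.83 × 5.67×10⁻⁸ × 4.50×10^-3 × 1.82×10^12 = 385 W.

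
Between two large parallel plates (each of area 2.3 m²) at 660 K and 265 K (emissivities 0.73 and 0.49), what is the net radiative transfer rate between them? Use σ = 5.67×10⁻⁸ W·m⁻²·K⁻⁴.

For two large parallel gray plates, q = σ(T₁⁴ − T₂⁴) / (1/ε₁ + 1/ε₂ − 1).
1/ε₁ + 1/ε₂ − 1 = 1/0.73 + 1/0.49 − 1 = 2.411.
T₁⁴ − T₂⁴ = 1.90×10^11 − 4.93×10^9 = 1.85×10^11 K⁴.
q = 5.67×10⁻⁸ × 1.85×10^11 / 2.411 = 4350 W/m².
Q = q·A = 4350 × 2.3 = 10000 W.

Q ≈ 10000 W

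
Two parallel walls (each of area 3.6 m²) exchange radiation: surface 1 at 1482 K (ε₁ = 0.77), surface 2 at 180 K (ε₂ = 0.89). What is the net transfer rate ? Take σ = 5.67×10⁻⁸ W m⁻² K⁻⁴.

For two large parallel gray plates, q = σ(T₁⁴ − T₂⁴) / (1/ε₁ + 1/ε₂ − 1).
1/ε₁ + 1/ε₂ − 1 = 1/0.77 + 1/0.89 − 1 = 1.422.
T₁⁴ − T₂⁴ = 4.82×10^12 − 1.05×10^9 = 4.82×10^12 K⁴.
q = 5.67×10⁻⁸ × 4.82×10^12 / 1.422 = 1.92×10^5 W/m².
Q = q·A = 1.92×10^5 × 3.6 = 6.92×10^5 W.

Q ≈ 6.92×10^5 W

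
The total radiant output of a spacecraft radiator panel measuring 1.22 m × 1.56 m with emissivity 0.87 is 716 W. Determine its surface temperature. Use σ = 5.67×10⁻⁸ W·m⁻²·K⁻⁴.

T ≈ 296 K

A = 1.22 × 1.56 = 1.90 m².
From P = εσAT⁴, T = (P / εσA)^(1/4) = (716 / (0.87 × 5.67×10⁻⁸ × 1.90))^(1/4).
T = (7.63×10^9)^(1/4) = 296 K.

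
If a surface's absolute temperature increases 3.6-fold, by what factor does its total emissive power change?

factor ≈ 168

P ∝ T⁴, so the power scales as (3.6)⁴ = 168.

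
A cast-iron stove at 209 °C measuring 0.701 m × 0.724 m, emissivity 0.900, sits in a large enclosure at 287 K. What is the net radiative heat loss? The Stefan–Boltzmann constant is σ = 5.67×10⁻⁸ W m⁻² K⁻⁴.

Q ≈ 1220 W

A = 0.701 × 0.724 = 0.508 m².
Convert: 209 °C = 482 K.
Q = εσA(T⁴ − T_s⁴). T⁴ − T_s⁴ = (482)⁴ − (287)⁴ = 5.40×10^10 − 6.78×10^9 = 4.72×10^10 K⁴.
Q = 0.900 × 5.67×10⁻⁸ × 0.508 × 4.72×10^10 = 1220 W.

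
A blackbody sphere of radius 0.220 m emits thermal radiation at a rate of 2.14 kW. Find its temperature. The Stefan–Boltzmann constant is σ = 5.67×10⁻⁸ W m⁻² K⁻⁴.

A = 4πr² = 4π × (0.220)² = 0.608 m².
From P = σAT⁴, T = (P / σA)^(1/4) = (2140 / (5.67×10⁻⁸ × 0.608))^(1/4).
T = (6.21×10^10)^(1/4) = 499 K.

T ≈ 499 K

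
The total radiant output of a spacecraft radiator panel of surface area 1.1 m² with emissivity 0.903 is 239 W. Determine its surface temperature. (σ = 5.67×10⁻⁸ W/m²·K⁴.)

T ≈ 255 K

From P = εσAT⁴, T = (P / εσA)^(1/4) = (239 / (0.903 × 5.67×10⁻⁸ × 1.10))^(1/4).
T = (4.24×10^9)^(1/4) = 255 K.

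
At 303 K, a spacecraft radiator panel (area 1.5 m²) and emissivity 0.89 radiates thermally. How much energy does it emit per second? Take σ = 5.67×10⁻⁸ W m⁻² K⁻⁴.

Stefan–Boltzmann: P = εσAT⁴ = 0.89 × 5.67×10⁻⁸ × 1.50 × (303)⁴ = 0.89 × 5.67×10⁻⁸ × 1.50 × 8.43×10^9.
P = 638 W.

P ≈ 638 W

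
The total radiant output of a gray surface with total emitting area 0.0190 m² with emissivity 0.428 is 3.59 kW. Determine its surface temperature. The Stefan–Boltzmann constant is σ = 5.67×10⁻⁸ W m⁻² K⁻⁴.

T ≈ 1670 K

From P = εσAT⁴, T = (P / εσA)^(1/4) = (3590 / (0.428 × 5.67×10⁻⁸ × 0.0190))^(1/4).
T = (7.79×10^12)^(1/4) = 1670 K.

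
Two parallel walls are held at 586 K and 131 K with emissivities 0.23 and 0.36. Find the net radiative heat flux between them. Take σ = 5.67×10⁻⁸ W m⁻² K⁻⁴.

For two large parallel gray plates, q = σ(T₁⁴ − T₂⁴) / (1/ε₁ + 1/ε₂ − 1).
1/ε₁ + 1/ε₂ − 1 = 1/0.23 + 1/0.36 − 1 = 6.126.
T₁⁴ − T₂⁴ = 1.18×10^11 − 2.94×10^8 = 1.18×10^11 K⁴.
q = 5.67×10⁻⁸ × 1.18×10^11 / 6.126 = 1090 W/m².

q ≈ 1090 W/m²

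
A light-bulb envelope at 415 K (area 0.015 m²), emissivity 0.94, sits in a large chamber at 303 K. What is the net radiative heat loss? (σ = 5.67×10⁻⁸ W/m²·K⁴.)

Q ≈ 17.0 W

Q = εσA(T⁴ − T_s⁴). T⁴ − T_s⁴ = (415)⁴ − (303)⁴ = 2.97×10^10 − 8.43×10^9 = 2.12×10^10 K⁴.
Q = 0.94 × 5.67×10⁻⁸ × 0.0150 × 2.12×10^10 = 17.0 W.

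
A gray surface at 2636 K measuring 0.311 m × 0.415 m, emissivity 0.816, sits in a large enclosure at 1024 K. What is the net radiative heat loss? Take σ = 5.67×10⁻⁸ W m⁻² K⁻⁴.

A = 0.311 × 0.415 = 0.129 m².
Q = εσA(T⁴ − T_s⁴). T⁴ − T_s⁴ = (2636)⁴ − (1024)⁴ = 4.83×10^13 − 1.10×10^12 = 4.72×10^13 K⁴.
Q = 0.816 × 5.67×10⁻⁸ × 0.129 × 4.72×10^13 = 2.82×10^5 W.

Q ≈ 2.82×10^5 W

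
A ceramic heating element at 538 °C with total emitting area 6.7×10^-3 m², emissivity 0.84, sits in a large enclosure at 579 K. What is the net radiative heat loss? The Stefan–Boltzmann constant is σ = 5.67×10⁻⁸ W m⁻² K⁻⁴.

Convert: 538 °C = 811 K.
Q = εσA(T⁴ − T_s⁴). T⁴ − T_s⁴ = (811)⁴ − (579)⁴ = 4.33×10^11 − 1.12×10^11 = 3.20×10^11 K⁴.
Q = 0.84 × 5.67×10⁻⁸ × 6.70×10^-3 × 3.20×10^11 = 102 W.

Q ≈ 102 W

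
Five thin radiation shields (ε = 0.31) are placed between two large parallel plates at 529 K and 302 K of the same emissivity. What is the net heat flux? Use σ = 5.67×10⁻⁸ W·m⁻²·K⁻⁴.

q ≈ 121 W/m²

Each of the 6 gaps contributes resistance (2/ε − 1) = 2/0.31 − 1 = 5.452; total = 32.71.
q = σ(T₁⁴ − T₂⁴) / 32.71 = 5.67×10⁻⁸ × 7.00×10^10 / 32.71 = 121 W/m².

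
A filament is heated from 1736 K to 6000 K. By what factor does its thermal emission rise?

P ∝ T⁴, so the ratio is (6000/1736)⁴ = (3.456)⁴ = 143.

ratio ≈ 143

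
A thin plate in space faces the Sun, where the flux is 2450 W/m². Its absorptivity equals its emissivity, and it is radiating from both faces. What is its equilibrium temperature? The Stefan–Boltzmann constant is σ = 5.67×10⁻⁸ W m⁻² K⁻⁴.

Absorbed flux αS = emitted flux 2εσT⁴ per unit area; with α = ε this gives T = (S/2σ)^(1/4).
T = (2450 / (2 × 5.67×10⁻⁸))^(1/4) = (2.16×10^10)^(1/4).
T = 383 K.

T ≈ 383 K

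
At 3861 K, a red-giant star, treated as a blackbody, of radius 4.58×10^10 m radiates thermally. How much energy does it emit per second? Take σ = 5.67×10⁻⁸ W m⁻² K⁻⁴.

P ≈ 3.32×10^29 W

A = 4πr² = 4π × (4.58×10^10)² = 2.64×10^22 m².
P = σAT⁴ = 5.67×10⁻⁸ × 2.64×10^22 × (3861)⁴ = 5.67×10⁻⁸ × 2.64×10^22 × 2.22×10^14.
P = 3.32×10^29 W.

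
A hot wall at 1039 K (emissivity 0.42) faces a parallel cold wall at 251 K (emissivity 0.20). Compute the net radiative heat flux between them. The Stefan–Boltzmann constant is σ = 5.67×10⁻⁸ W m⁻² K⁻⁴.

q ≈ 10300 W/m²

For two large parallel gray plates, q = σ(T₁⁴ − T₂⁴) / (1/ε₁ + 1/ε₂ − 1).
1/ε₁ + 1/ε₂ − 1 = 1/0.42 + 1/0.20 − 1 = 6.381.
T₁⁴ − T₂⁴ = 1.17×10^12 − 3.97×10^9 = 1.16×10^12 K⁴.
q = 5.67×10⁻⁸ × 1.16×10^12 / 6.381 = 10300 W/m².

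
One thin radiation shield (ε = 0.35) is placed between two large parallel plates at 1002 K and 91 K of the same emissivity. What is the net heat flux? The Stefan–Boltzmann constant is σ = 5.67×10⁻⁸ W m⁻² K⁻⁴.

Each of the 2 gaps contributes resistance (2/ε − 1) = 2/0.35 − 1 = 4.714; total = 9.429.
q = σ(T₁⁴ − T₂⁴) / 9.429 = 5.67×10⁻⁸ × 1.01×10^12 / 9.429 = 6060 W/m².

q ≈ 6060 W/m²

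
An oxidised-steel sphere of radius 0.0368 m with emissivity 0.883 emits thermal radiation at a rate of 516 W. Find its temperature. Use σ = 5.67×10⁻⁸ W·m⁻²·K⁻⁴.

A = 4πr² = 4π × (0.0368)² = 0.0170 m².
From P = εσAT⁴, T = (P / εσA)^(1/4) = (516 / (0.883 × 5.67×10⁻⁸ × 0.0170))^(1/4).
T = (6.06×10^11)^(1/4) = 882 K.

T ≈ 882 K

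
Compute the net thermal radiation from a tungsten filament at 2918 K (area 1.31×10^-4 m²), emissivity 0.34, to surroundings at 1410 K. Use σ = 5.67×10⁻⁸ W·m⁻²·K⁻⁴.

Q = εσA(T⁴ − T_s⁴). T⁴ − T_s⁴ = (2918)⁴ − (1410)⁴ = 7.25×10^13 − 3.95×10^12 = 6.85×10^13 K⁴.
Q = 0.34 × 5.67×10⁻⁸ × 1.31×10^-4 × 6.85×10^13 = 173 W.

Q ≈ 173 W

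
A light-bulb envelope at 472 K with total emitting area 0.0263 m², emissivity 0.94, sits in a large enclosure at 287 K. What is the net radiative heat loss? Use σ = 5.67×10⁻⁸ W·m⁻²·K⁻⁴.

Q ≈ 60.1 W

Q = εσA(T⁴ − T_s⁴). T⁴ − T_s⁴ = (472)⁴ − (287)⁴ = 4.96×10^10 − 6.78×10^9 = 4.28×10^10 K⁴.
Q = 0.94 × 5.67×10⁻⁸ × 0.0263 × 4.28×10^10 = 60.1 W.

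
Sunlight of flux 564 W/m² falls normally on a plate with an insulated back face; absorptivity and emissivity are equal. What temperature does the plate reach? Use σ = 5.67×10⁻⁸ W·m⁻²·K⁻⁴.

Absorbed flux αS = emitted flux εσT⁴ (one radiating face); with α = ε, T = (S/σ)^(1/4).
T = (564 / 5.67×10⁻⁸)^(1/4) = (9.95×10^9)^(1/4).
T = 316 K.

T ≈ 316 K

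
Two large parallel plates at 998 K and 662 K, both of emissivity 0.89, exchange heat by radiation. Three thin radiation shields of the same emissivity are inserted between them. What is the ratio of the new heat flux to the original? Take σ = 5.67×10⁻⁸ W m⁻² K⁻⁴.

With N identical shields there are N+1 = 4 gaps in series, each with the same radiative resistance, so the flux falls to 1/(N+1) of its unshielded value.

ratio ≈ 0.250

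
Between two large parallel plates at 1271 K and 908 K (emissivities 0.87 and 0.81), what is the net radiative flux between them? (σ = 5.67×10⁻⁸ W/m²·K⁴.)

For two large parallel gray plates, q = σ(T₁⁴ − T₂⁴) / (1/ε₁ + 1/ε₂ − 1).
1/ε₁ + 1/ε₂ − 1 = 1/0.87 + 1/0.81 − 1 = 1.384.
T₁⁴ − T₂⁴ = 2.61×10^12 − 6.80×10^11 = 1.93×10^12 K⁴.
q = 5.67×10⁻⁸ × 1.93×10^12 / 1.384 = 79100 W/m².

q ≈ 79100 W/m²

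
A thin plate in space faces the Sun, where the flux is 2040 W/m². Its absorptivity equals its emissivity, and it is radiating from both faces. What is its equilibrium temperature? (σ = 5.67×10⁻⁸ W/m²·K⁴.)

T ≈ 366 K

Absorbed flux αS = emitted flux 2εσT⁴ per unit area; with α = ε this gives T = (S/2σ)^(1/4).
T = (2040 / (2 × 5.67×10⁻⁸))^(1/4) = (1.80×10^10)^(1/4).
T = 366 K.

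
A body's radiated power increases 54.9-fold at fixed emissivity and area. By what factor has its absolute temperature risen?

factor ≈ 2.72

P ∝ T⁴ ⇒ T ∝ P^(1/4), so T scales by (54.9)^(1/4) = 2.72.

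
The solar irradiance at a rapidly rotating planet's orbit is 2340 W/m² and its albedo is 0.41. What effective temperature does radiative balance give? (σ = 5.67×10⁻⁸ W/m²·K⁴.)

T ≈ 279 K

Power absorbed = (1−a)S·πR²; power emitted = 4πR²σT⁴. Equating and cancelling πR²:
T = ((1−a)S / 4σ)^(1/4) = (1380 / (4 × 5.67×10⁻⁸))^(1/4) = (6.09×10^9)^(1/4).
T = 279 K.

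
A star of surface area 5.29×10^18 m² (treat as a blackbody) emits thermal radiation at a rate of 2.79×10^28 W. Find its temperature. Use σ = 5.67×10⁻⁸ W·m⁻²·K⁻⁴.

T ≈ 17500 K

From P = σAT⁴, T = (P / σA)^(1/4) = (2.79×10^28 / (5.67×10⁻⁸ × 5.29×10^18))^(1/4).
T = (9.30×10^16)^(1/4) = 17500 K.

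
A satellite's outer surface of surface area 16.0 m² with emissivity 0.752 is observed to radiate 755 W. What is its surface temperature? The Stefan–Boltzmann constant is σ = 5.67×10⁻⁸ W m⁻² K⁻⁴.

T ≈ 182 K

From P = εσAT⁴, T = (P / εσA)^(1/4) = (755 / (0.752 × 5.67×10⁻⁸ × 16.0))^(1/4).
T = (1.11×10^9)^(1/4) = 182 K.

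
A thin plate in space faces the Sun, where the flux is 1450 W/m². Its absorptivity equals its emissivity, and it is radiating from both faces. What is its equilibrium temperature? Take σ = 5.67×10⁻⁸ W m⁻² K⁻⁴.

Absorbed flux αS = emitted flux 2εσT⁴ per unit area; with α = ε this gives T = (S/2σ)^(1/4).
T = (1450 / (2 × 5.67×10⁻⁸))^(1/4) = (1.28×10^10)^(1/4).
T = 336 K.

T ≈ 336 K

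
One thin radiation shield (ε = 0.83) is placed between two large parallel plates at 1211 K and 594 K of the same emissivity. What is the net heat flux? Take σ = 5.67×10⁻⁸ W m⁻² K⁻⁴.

Each of the 2 gaps contributes resistance (2/ε − 1) = 2/0.83 − 1 = 1.410; total = 2.819.
q = σ(T₁⁴ − T₂⁴) / 2.819 = 5.67×10⁻⁸ × 2.03×10^12 / 2.819 = 40700 W/m².

q ≈ 40700 W/m²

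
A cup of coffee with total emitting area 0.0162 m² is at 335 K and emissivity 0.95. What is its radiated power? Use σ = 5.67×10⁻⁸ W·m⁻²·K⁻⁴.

P ≈ 11.0 W

Stefan–Boltzmann: P = εσAT⁴ = 0.95 × 5.67×10⁻⁸ × 0.0162 × (335)⁴ = 0.95 × 5.67×10⁻⁸ × 0.0162 × 1.26×10^10.
P = 11.0 W.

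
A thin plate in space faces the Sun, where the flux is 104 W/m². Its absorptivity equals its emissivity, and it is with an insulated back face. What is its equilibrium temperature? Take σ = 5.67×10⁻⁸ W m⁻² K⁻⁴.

Absorbed flux αS = emitted flux εσT⁴ (one radiating face); with α = ε, T = (S/σ)^(1/4).
T = (104 / 5.67×10⁻⁸)^(1/4) = (1.83×10^9)^(1/4).
T = 207 K.

T ≈ 207 K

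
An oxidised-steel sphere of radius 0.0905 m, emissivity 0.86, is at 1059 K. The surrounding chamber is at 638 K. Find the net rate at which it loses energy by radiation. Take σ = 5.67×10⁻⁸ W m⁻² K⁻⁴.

Q ≈ 5480 W

A = 4πr² = 4π × (0.0905)² = 0.103 m².
Q = εσA(T⁴ − T_s⁴). T⁴ − T_s⁴ = (1059)⁴ − (638)⁴ = 1.26×10^12 − 1.66×10^11 = 1.09×10^12 K⁴.
Q = 0.86 × 5.67×10⁻⁸ × 0.103 × 1.09×10^12 = 5480 W.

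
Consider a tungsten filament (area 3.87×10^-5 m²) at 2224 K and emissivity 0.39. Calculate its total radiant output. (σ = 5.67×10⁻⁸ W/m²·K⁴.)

P ≈ 20.9 W

Stefan–Boltzmann: P = εσAT⁴ = 0.39 × 5.67×10⁻⁸ × 3.87×10^-5 × (2224)⁴ = 0.39 × 5.67×10⁻⁸ × 3.87×10^-5 × 2.45×10^13.
P = 20.9 W.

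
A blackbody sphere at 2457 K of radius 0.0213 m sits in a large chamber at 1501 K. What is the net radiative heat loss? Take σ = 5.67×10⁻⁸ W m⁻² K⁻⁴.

A = 4πr² = 4π × (0.0213)² = 5.70×10^-3 m².
Q = σA(T⁴ − T_s⁴). T⁴ − T_s⁴ = (2457)⁴ − (1501)⁴ = 3.64×10^13 − 5.08×10^12 = 3.14×10^13 K⁴.
Q = 5.67×10⁻⁸ × 5.70×10^-3 × 3.14×10^13 = 10100 W.

Q ≈ 10100 W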